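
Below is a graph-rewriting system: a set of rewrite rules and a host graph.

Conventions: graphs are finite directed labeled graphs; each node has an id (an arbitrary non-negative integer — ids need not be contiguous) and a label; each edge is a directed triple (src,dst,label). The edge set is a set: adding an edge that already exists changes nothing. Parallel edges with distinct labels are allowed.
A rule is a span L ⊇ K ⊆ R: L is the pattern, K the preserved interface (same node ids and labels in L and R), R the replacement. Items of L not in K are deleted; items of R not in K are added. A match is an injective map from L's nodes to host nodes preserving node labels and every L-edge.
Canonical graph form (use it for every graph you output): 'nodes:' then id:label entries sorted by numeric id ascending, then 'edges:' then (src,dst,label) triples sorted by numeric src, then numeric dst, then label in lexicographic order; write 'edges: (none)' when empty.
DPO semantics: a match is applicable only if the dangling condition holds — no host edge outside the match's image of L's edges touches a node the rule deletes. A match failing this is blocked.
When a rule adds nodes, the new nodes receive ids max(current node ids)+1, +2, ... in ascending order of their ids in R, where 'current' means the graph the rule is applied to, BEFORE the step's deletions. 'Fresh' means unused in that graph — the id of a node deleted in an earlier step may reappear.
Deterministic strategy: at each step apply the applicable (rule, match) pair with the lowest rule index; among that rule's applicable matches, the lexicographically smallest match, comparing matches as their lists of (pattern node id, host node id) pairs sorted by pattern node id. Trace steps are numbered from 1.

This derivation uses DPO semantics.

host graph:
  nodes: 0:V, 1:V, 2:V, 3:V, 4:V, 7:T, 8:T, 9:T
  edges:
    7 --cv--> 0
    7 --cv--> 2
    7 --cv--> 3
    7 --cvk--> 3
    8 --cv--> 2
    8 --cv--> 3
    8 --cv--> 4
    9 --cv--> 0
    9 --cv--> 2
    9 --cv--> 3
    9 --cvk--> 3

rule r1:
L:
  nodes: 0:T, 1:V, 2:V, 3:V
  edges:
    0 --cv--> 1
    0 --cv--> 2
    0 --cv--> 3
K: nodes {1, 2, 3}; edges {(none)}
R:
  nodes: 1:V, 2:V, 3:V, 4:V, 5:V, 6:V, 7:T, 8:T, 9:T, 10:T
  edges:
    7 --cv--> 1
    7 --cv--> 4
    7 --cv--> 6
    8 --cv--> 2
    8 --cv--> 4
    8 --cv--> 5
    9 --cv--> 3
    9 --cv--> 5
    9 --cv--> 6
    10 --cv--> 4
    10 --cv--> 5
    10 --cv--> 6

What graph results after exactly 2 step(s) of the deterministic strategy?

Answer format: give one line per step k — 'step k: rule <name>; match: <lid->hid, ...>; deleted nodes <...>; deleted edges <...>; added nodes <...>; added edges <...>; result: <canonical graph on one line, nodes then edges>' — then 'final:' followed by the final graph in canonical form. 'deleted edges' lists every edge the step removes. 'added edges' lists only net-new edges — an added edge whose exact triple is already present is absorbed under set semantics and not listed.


step 1: rule r1; match: 0->8, 1->2, 2->3, 3->4; deleted nodes 8; deleted edges (8,2,cv); (8,3,cv); (8,4,cv); added nodes 10, 11, 12, 13, 14, 15, 16; added edges (13,2,cv); (13,10,cv); (13,12,cv); (14,3,cv); (14,10,cv); (14,11,cv); (15,4,cv); (15,11,cv); (15,12,cv); (16,10,cv); (16,11,cv); (16,12,cv); result: nodes: 0:V, 1:V, 2:V, 3:V, 4:V, 7:T, 9:T, 10:V, 11:V, 12:V, 13:T, 14:T, 15:T, 16:T edges: (7,0,cv); (7,2,cv); (7,3,cv); (7,3,cvk); (9,0,cv); (9,2,cv); (9,3,cv); (9,3,cvk); (13,2,cv); (13,10,cv); (13,12,cv); (14,3,cv); (14,10,cv); (14,11,cv); (15,4,cv); (15,11,cv); (15,12,cv); (16,10,cv); (16,11,cv); (16,12,cv)
step 2: rule r1; match: 0->13, 1->2, 2->10, 3->12; deleted nodes 13; deleted edges (13,2,cv); (13,10,cv); (13,12,cv); added nodes 17, 18, 19, 20, 21, 22, 23; added edges (20,2,cv); (20,17,cv); (20,19,cv); (21,10,cv); (21,17,cv); (21,18,cv); (22,12,cv); (22,18,cv); (22,19,cv); (23,17,cv); (23,18,cv); (23,19,cv); result: nodes: 0:V, 1:V, 2:V, 3:V, 4:V, 7:T, 9:T, 10:V, 11:V, 12:V, 14:T, 15:T, 16:T, 17:V, 18:V, 19:V, 20:T, 21:T, 22:T, 23:T edges: (7,0,cv); (7,2,cv); (7,3,cv); (7,3,cvk); (9,0,cv); (9,2,cv); (9,3,cv); (9,3,cvk); (14,3,cv); (14,10,cv); (14,11,cv); (15,4,cv); (15,11,cv); (15,12,cv); (16,10,cv); (16,11,cv); (16,12,cv); (20,2,cv); (20,17,cv); (20,19,cv); (21,10,cv); (21,17,cv); (21,18,cv); (22,12,cv); (22,18,cv); (22,19,cv); (23,17,cv); (23,18,cv); (23,19,cv)
final:
nodes: 0:V, 1:V, 2:V, 3:V, 4:V, 7:T, 9:T, 10:V, 11:V, 12:V, 14:T, 15:T, 16:T, 17:V, 18:V, 19:V, 20:T, 21:T, 22:T, 23:T
edges: (7,0,cv); (7,2,cv); (7,3,cv); (7,3,cvk); (9,0,cv); (9,2,cv); (9,3,cv); (9,3,cvk); (14,3,cv); (14,10,cv); (14,11,cv); (15,4,cv); (15,11,cv); (15,12,cv); (16,10,cv); (16,11,cv); (16,12,cv); (20,2,cv); (20,17,cv); (20,19,cv); (21,10,cv); (21,17,cv); (21,18,cv); (22,12,cv); (22,18,cv); (22,19,cv); (23,17,cv); (23,18,cv); (23,19,cv)


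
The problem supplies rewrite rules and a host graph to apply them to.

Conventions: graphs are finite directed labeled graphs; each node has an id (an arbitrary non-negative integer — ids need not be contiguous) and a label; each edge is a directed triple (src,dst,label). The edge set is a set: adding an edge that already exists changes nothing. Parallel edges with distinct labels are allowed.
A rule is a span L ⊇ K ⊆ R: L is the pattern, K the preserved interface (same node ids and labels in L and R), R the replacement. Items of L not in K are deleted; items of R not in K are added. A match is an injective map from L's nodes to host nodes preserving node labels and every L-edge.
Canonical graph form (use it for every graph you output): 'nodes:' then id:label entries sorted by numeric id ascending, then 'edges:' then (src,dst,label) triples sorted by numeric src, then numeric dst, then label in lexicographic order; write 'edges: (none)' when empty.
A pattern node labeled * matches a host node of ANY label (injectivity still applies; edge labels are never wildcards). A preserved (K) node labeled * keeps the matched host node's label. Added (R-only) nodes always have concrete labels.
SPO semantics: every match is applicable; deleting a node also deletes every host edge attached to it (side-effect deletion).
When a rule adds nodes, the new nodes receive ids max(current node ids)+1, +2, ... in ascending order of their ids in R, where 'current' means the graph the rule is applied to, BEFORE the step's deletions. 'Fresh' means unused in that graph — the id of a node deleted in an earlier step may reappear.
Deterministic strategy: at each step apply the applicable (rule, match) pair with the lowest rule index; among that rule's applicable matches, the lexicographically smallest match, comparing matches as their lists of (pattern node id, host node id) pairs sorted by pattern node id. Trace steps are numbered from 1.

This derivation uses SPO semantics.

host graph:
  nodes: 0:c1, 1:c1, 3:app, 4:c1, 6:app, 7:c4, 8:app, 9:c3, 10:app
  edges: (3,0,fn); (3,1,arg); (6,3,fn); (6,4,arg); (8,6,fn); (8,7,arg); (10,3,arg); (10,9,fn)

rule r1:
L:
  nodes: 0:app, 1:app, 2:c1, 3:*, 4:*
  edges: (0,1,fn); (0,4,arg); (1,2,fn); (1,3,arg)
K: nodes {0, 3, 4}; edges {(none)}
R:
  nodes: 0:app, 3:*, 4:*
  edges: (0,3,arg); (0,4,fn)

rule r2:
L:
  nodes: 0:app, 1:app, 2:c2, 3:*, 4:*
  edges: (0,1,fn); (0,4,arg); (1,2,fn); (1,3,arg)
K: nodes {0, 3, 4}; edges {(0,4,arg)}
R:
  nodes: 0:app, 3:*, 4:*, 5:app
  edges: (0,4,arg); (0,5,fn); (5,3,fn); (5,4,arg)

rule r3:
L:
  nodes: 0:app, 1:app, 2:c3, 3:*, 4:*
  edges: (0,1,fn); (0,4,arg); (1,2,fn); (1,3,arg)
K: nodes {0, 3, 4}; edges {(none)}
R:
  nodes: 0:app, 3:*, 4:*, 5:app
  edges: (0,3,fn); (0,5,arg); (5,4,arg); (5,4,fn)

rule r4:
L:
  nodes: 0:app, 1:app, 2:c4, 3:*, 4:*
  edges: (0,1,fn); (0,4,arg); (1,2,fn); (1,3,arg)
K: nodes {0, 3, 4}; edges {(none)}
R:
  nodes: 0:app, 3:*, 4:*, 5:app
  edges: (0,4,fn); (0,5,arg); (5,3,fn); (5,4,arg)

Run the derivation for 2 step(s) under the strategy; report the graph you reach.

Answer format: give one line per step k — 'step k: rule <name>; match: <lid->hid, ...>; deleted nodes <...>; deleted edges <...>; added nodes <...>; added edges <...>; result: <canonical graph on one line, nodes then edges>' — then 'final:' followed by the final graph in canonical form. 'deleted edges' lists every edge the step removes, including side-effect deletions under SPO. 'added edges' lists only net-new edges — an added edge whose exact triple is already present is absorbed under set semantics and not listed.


step 1: rule r1; match: 0->6, 1->3, 2->0, 3->1, 4->4; deleted nodes 0, 3; deleted edges (3,0,fn); (3,1,arg); (6,3,fn); (6,4,arg); (10,3,arg); added nodes (none); added edges (6,1,arg); (6,4,fn); result: nodes: 1:c1, 4:c1, 6:app, 7:c4, 8:app, 9:c3, 10:app edges: (6,1,arg); (6,4,fn); (8,6,fn); (8,7,arg); (10,9,fn)
step 2: rule r1; match: 0->8, 1->6, 2->4, 3->1, 4->7; deleted nodes 4, 6; deleted edges (6,1,arg); (6,4,fn); (8,6,fn); (8,7,arg); added nodes (none); added edges (8,1,arg); (8,7,fn); result: nodes: 1:c1, 7:c4, 8:app, 9:c3, 10:app edges: (8,1,arg); (8,7,fn); (10,9,fn)
final:
nodes: 1:c1, 7:c4, 8:app, 9:c3, 10:app
edges: (8,1,arg); (8,7,fn); (10,9,fn)


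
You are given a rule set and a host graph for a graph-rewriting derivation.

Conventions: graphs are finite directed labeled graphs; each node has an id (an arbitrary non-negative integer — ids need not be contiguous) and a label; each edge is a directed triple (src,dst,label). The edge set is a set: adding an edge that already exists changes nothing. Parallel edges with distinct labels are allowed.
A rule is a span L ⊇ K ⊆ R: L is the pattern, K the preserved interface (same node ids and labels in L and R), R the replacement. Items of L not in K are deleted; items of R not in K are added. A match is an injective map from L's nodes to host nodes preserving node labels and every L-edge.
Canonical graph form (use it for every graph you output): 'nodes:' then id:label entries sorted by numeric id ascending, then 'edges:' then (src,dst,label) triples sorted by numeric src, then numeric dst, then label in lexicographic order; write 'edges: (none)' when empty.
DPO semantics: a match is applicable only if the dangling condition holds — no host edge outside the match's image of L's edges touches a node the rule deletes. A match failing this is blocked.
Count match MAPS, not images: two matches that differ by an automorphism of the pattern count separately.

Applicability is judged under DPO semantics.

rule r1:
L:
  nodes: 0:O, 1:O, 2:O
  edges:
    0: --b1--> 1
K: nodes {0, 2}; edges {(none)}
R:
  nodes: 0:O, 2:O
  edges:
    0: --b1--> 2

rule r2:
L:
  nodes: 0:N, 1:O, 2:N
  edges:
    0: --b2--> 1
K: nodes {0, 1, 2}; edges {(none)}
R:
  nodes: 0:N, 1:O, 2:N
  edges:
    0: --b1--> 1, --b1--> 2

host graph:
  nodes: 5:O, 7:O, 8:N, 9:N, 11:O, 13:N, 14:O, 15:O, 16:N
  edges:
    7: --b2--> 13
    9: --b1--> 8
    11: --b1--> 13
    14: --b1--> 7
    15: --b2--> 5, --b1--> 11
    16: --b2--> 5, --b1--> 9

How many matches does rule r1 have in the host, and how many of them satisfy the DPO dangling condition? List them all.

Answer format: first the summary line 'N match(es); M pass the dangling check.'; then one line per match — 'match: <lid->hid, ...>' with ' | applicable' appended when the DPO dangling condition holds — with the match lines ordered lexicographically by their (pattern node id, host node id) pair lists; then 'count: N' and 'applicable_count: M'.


6 match(es); 0 pass the dangling check.
match: 0->14, 1->7, 2->5
match: 0->14, 1->7, 2->11
match: 0->14, 1->7, 2->15
match: 0->15, 1->11, 2->5
match: 0->15, 1->11, 2->7
match: 0->15, 1->11, 2->14
count: 6
applicable_count: 0


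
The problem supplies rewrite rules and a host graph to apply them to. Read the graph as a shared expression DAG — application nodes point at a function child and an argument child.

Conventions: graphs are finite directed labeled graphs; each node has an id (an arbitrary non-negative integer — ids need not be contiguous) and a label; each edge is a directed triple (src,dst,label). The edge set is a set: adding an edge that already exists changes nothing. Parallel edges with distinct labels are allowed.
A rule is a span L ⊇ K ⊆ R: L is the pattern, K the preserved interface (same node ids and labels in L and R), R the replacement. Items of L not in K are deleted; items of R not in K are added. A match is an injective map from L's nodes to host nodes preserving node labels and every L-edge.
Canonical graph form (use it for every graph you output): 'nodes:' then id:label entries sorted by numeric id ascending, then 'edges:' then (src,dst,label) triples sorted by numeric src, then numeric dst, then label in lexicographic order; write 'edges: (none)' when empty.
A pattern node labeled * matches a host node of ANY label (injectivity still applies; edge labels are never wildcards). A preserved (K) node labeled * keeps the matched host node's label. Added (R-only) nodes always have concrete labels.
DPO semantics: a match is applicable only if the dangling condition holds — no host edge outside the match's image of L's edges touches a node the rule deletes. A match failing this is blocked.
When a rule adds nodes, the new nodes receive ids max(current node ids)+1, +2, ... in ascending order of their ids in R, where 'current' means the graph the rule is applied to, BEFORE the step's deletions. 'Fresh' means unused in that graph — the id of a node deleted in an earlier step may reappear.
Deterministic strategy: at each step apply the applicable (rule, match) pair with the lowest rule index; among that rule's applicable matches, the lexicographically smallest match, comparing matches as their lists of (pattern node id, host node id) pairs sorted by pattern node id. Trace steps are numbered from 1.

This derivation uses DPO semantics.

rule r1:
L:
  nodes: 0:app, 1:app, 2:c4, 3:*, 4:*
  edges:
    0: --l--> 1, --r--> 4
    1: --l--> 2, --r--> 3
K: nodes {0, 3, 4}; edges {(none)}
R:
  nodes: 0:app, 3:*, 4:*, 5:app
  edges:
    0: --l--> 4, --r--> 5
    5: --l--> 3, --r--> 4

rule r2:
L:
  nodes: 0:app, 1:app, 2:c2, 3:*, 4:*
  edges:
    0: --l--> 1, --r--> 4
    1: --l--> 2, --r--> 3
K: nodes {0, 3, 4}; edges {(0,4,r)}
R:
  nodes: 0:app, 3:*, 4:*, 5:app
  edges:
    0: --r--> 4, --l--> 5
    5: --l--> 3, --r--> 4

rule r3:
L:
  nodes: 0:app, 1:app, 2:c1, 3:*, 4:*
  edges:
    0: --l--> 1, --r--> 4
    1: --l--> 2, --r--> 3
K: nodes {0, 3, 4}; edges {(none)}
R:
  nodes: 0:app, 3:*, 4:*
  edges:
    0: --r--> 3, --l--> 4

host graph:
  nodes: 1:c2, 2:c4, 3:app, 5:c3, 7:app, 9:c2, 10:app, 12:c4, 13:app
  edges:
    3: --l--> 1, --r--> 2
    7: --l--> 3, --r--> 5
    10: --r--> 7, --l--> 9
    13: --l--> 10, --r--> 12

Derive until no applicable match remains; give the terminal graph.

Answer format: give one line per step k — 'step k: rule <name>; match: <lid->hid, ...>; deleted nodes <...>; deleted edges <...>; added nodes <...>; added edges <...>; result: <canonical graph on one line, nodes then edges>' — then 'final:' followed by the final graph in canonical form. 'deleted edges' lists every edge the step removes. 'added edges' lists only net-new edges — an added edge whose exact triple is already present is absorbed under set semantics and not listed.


step 1: rule r2; match: 0->7, 1->3, 2->1, 3->2, 4->5; deleted nodes 1, 3; deleted edges (3,1,l); (3,2,r); (7,3,l); added nodes 14; added edges (7,14,l); (14,2,l); (14,5,r); result: nodes: 2:c4, 5:c3, 7:app, 9:c2, 10:app, 12:c4, 13:app, 14:app edges: (7,5,r); (7,14,l); (10,7,r); (10,9,l); (13,10,l); (13,12,r); (14,2,l); (14,5,r)
step 2: rule r2; match: 0->13, 1->10, 2->9, 3->7, 4->12; deleted nodes 9, 10; deleted edges (10,7,r); (10,9,l); (13,10,l); added nodes 15; added edges (13,15,l); (15,7,l); (15,12,r); result: nodes: 2:c4, 5:c3, 7:app, 12:c4, 13:app, 14:app, 15:app edges: (7,5,r); (7,14,l); (13,12,r); (13,15,l); (14,2,l); (14,5,r); (15,7,l); (15,12,r)
final:
nodes: 2:c4, 5:c3, 7:app, 12:c4, 13:app, 14:app, 15:app
edges: (7,5,r); (7,14,l); (13,12,r); (13,15,l); (14,2,l); (14,5,r); (15,7,l); (15,12,r)


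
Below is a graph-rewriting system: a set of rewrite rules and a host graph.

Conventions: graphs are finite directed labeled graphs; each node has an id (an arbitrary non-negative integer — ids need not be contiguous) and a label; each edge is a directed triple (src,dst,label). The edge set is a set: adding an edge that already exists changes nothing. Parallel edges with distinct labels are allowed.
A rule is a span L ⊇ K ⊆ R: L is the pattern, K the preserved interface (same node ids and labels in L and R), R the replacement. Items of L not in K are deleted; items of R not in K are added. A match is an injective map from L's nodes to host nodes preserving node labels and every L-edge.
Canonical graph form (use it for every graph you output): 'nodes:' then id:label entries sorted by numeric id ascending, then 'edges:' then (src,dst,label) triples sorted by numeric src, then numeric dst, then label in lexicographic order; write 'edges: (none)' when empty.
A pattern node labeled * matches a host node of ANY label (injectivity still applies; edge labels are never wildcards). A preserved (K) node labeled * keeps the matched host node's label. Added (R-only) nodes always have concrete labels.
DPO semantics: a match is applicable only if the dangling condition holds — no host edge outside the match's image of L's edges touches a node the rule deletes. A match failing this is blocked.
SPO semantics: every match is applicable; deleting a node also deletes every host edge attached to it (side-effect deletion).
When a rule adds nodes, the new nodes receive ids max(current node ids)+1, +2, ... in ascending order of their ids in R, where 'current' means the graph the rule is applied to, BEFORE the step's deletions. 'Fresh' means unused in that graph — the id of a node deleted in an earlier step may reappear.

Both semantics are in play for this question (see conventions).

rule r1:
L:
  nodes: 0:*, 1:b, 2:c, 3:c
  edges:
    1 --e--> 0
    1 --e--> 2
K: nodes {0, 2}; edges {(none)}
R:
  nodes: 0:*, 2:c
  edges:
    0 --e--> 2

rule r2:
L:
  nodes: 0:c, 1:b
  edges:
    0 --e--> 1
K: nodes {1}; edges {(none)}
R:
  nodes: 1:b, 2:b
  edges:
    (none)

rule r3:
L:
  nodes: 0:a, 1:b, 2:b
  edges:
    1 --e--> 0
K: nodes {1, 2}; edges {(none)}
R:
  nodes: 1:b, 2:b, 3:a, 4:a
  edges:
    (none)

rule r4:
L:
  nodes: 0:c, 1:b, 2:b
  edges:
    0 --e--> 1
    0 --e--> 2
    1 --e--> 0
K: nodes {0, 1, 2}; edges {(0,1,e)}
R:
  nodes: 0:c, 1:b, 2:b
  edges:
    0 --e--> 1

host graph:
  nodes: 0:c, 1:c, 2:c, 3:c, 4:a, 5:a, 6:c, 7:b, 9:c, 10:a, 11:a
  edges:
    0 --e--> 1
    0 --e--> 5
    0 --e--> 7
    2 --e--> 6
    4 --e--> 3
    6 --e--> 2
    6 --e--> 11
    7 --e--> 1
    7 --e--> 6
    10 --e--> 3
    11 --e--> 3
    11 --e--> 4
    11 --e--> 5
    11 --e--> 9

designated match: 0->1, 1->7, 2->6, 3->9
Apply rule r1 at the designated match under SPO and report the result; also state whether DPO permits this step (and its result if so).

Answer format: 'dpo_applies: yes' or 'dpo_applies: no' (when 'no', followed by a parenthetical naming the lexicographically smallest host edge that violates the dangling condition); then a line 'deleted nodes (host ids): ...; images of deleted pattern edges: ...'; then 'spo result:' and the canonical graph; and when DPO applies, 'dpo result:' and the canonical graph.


dpo_applies: no
(the rule deletes node 7, which keeps host edge (0,7,e) outside the match image — the dangling condition fails, DPO blocks; SPO proceeds and side-deletes such edges)
deleted nodes (host ids): 7, 9; images of deleted pattern edges: (7,1,e); (7,6,e)
spo result:
nodes: 0:c, 1:c, 2:c, 3:c, 4:a, 5:a, 6:c, 10:a, 11:a
edges: (0,1,e); (0,5,e); (1,6,e); (2,6,e); (4,3,e); (6,2,e); (6,11,e); (10,3,e); (11,3,e); (11,4,e); (11,5,e)


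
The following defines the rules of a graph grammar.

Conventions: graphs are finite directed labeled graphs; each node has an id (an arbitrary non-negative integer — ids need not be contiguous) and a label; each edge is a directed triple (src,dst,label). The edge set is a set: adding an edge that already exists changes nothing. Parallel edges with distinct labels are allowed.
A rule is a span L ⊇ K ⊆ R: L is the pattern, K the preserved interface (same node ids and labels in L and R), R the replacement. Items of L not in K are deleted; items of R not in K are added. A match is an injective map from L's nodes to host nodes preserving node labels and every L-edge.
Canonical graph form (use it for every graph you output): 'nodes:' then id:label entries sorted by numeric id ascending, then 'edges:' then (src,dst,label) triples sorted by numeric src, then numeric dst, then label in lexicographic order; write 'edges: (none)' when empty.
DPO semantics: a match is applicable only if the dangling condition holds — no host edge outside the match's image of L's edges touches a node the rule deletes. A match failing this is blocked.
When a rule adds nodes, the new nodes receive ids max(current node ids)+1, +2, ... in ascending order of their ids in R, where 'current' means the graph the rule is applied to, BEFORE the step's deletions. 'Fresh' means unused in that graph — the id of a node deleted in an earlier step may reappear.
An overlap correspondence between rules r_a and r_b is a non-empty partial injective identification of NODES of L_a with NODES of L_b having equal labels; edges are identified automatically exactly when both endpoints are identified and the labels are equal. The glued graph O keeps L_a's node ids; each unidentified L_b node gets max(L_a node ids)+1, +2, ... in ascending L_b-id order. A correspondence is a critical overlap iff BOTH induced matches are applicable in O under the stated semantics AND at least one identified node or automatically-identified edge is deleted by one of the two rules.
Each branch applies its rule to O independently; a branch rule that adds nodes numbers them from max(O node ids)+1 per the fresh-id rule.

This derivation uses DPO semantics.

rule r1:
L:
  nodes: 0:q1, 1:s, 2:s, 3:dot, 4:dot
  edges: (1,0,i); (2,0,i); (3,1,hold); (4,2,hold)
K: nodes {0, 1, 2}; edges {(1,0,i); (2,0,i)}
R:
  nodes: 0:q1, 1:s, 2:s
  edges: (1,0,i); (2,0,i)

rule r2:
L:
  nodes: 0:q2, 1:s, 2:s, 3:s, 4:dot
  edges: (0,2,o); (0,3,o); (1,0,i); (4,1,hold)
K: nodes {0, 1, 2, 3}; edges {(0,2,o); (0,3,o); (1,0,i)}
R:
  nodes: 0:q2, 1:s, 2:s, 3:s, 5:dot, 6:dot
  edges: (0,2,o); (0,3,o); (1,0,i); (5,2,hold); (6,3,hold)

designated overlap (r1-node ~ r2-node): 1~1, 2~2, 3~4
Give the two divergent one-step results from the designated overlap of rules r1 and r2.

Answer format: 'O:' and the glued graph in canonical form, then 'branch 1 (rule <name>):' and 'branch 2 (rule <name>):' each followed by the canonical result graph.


O:
nodes: 0:q1, 1:s, 2:s, 3:dot, 4:dot, 5:q2, 6:s
edges: (1,0,i); (1,5,i); (2,0,i); (3,1,hold); (4,2,hold); (5,2,o); (5,6,o)
branch 1 (rule r1):
nodes: 0:q1, 1:s, 2:s, 5:q2, 6:s
edges: (1,0,i); (1,5,i); (2,0,i); (5,2,o); (5,6,o)
branch 2 (rule r2):
nodes: 0:q1, 1:s, 2:s, 4:dot, 5:q2, 6:s, 7:dot, 8:dot
edges: (1,0,i); (1,5,i); (2,0,i); (4,2,hold); (5,2,o); (5,6,o); (7,2,hold); (8,6,hold)


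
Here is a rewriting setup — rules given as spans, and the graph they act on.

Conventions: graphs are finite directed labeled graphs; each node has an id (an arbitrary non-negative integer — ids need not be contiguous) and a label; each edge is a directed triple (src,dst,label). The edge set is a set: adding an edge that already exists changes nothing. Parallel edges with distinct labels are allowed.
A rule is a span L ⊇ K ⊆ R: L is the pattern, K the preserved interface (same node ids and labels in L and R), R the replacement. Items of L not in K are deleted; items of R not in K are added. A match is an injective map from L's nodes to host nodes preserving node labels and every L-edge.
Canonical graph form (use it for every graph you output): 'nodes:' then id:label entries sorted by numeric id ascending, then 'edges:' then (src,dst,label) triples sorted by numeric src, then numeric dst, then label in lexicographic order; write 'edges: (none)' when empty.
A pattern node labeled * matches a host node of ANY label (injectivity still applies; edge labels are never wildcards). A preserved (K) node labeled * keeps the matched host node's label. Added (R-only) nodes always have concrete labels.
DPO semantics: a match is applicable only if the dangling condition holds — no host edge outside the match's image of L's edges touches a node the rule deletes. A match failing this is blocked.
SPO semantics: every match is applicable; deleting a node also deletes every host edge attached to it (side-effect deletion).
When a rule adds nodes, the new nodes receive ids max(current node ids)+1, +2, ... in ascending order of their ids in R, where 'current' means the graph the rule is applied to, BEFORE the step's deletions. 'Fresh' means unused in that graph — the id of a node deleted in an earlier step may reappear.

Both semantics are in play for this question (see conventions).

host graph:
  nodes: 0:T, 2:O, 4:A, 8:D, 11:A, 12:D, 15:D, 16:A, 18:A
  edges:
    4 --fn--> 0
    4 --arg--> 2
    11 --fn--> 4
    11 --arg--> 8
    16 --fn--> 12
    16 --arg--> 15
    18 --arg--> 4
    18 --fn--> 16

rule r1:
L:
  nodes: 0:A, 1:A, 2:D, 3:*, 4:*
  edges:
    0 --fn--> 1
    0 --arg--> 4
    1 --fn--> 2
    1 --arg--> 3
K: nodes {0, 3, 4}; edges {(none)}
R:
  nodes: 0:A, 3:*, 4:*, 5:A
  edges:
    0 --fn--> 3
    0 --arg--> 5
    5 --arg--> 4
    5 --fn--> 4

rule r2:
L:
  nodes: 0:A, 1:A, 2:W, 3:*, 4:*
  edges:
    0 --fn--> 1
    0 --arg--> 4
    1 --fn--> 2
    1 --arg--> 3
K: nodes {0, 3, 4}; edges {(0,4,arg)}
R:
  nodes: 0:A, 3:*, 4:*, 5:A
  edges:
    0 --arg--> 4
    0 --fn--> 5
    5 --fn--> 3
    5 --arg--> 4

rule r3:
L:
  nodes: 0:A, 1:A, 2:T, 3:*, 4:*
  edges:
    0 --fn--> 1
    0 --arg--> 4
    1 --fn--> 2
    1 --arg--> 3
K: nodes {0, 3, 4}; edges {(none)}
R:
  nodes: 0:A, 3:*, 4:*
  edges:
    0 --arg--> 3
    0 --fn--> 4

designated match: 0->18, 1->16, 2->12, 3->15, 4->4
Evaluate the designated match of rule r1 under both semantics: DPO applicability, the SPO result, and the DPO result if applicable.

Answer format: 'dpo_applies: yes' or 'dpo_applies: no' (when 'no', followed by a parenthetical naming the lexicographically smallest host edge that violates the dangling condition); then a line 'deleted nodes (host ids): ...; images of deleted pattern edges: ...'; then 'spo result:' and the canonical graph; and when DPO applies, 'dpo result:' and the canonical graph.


dpo_applies: yes
deleted nodes (host ids): 12, 16; images of deleted pattern edges: (16,12,fn); (16,15,arg); (18,4,arg); (18,16,fn)
spo result:
nodes: 0:T, 2:O, 4:A, 8:D, 11:A, 15:D, 18:A, 19:A
edges: (4,0,fn); (4,2,arg); (11,4,fn); (11,8,arg); (18,15,fn); (18,19,arg); (19,4,arg); (19,4,fn)
dpo result:
nodes: 0:T, 2:O, 4:A, 8:D, 11:A, 15:D, 18:A, 19:A
edges: (4,0,fn); (4,2,arg); (11,4,fn); (11,8,arg); (18,15,fn); (18,19,arg); (19,4,arg); (19,4,fn)


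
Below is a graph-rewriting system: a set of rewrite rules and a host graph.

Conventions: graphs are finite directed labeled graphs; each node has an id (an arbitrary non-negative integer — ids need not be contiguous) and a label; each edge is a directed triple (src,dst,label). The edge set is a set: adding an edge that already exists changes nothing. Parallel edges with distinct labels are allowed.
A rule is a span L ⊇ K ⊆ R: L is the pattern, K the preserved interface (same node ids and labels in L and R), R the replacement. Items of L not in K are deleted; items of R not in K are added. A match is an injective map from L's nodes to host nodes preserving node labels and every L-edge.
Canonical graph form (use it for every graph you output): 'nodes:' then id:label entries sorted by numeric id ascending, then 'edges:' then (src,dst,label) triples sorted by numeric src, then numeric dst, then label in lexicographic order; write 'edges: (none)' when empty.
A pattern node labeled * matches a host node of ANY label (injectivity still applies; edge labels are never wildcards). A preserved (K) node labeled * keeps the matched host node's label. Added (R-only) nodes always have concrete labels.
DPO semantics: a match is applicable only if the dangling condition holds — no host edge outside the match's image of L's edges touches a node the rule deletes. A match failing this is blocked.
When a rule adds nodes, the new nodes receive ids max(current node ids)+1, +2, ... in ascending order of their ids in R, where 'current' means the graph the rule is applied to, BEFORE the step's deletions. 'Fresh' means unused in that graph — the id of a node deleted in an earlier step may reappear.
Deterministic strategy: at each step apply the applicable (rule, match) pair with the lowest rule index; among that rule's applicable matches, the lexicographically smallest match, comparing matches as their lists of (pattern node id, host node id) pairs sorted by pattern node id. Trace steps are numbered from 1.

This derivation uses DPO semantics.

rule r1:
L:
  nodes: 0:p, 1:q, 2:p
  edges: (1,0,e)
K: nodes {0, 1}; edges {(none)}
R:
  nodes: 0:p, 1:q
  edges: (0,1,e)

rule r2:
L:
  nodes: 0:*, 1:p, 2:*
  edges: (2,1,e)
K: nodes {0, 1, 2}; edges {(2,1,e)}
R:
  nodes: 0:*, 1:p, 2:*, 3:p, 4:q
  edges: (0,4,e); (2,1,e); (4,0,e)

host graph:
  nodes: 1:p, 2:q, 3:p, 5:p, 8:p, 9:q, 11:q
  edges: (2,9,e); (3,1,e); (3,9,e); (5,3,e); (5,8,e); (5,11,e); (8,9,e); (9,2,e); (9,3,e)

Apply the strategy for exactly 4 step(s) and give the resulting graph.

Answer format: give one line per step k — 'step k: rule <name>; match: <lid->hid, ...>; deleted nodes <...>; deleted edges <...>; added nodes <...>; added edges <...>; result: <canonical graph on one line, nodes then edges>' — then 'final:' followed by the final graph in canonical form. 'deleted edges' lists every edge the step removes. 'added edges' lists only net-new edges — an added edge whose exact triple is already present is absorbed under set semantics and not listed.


step 1: rule r2; match: 0->1, 1->3, 2->5; deleted nodes (none); deleted edges (none); added nodes 12, 13; added edges (1,13,e); (13,1,e); result: nodes: 1:p, 2:q, 3:p, 5:p, 8:p, 9:q, 11:q, 12:p, 13:q edges: (1,13,e); (2,9,e); (3,1,e); (3,9,e); (5,3,e); (5,8,e); (5,11,e); (8,9,e); (9,2,e); (9,3,e); (13,1,e)
step 2: rule r1; match: 0->1, 1->13, 2->12; deleted nodes 12; deleted edges (13,1,e); added nodes (none); added edges (none); result: nodes: 1:p, 2:q, 3:p, 5:p, 8:p, 9:q, 11:q, 13:q edges: (1,13,e); (2,9,e); (3,1,e); (3,9,e); (5,3,e); (5,8,e); (5,11,e); (8,9,e); (9,2,e); (9,3,e)
step 3: rule r2; match: 0->1, 1->3, 2->5; deleted nodes (none); deleted edges (none); added nodes 14, 15; added edges (1,15,e); (15,1,e); result: nodes: 1:p, 2:q, 3:p, 5:p, 8:p, 9:q, 11:q, 13:q, 14:p, 15:q edges: (1,13,e); (1,15,e); (2,9,e); (3,1,e); (3,9,e); (5,3,e); (5,8,e); (5,11,e); (8,9,e); (9,2,e); (9,3,e); (15,1,e)
step 4: rule r1; match: 0->1, 1->15, 2->14; deleted nodes 14; deleted edges (15,1,e); added nodes (none); added edges (none); result: nodes: 1:p, 2:q, 3:p, 5:p, 8:p, 9:q, 11:q, 13:q, 15:q edges: (1,13,e); (1,15,e); (2,9,e); (3,1,e); (3,9,e); (5,3,e); (5,8,e); (5,11,e); (8,9,e); (9,2,e); (9,3,e)
final:
nodes: 1:p, 2:q, 3:p, 5:p, 8:p, 9:q, 11:q, 13:q, 15:q
edges: (1,13,e); (1,15,e); (2,9,e); (3,1,e); (3,9,e); (5,3,e); (5,8,e); (5,11,e); (8,9,e); (9,2,e); (9,3,e)


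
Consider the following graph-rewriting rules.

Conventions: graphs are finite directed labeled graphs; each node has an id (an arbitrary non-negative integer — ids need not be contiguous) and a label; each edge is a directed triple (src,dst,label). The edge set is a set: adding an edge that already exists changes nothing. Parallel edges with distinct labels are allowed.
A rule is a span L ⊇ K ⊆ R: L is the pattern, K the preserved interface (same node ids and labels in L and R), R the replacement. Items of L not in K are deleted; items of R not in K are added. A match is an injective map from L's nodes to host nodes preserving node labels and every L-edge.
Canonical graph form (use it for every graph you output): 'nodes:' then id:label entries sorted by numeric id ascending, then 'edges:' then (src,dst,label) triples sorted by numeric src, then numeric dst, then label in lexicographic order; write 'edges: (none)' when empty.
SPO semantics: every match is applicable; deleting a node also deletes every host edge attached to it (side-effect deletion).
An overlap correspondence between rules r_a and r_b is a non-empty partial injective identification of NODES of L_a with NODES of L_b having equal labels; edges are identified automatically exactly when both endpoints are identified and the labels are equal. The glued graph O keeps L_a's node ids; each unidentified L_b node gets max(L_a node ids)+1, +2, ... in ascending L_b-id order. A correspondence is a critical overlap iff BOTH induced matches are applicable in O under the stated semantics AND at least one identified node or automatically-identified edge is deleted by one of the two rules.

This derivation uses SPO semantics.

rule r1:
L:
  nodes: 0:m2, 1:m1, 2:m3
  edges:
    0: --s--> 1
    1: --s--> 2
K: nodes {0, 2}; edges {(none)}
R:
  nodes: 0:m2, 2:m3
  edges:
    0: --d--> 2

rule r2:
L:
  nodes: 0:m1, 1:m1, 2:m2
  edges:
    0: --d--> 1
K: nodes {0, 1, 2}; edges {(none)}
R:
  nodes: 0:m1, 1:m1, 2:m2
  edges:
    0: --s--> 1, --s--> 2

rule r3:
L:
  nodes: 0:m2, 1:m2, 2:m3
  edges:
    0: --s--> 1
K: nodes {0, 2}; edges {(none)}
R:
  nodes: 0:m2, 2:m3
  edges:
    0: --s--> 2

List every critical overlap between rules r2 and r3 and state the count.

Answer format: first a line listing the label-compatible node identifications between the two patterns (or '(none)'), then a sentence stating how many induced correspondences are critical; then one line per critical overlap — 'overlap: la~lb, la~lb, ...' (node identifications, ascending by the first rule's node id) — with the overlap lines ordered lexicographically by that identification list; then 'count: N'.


label-compatible node identifications between L(r2) and L(r3): 2~0, 2~1
1 of the induced correspondences is a critical overlap of r2 and r3.
overlap: 2~1
count: 1


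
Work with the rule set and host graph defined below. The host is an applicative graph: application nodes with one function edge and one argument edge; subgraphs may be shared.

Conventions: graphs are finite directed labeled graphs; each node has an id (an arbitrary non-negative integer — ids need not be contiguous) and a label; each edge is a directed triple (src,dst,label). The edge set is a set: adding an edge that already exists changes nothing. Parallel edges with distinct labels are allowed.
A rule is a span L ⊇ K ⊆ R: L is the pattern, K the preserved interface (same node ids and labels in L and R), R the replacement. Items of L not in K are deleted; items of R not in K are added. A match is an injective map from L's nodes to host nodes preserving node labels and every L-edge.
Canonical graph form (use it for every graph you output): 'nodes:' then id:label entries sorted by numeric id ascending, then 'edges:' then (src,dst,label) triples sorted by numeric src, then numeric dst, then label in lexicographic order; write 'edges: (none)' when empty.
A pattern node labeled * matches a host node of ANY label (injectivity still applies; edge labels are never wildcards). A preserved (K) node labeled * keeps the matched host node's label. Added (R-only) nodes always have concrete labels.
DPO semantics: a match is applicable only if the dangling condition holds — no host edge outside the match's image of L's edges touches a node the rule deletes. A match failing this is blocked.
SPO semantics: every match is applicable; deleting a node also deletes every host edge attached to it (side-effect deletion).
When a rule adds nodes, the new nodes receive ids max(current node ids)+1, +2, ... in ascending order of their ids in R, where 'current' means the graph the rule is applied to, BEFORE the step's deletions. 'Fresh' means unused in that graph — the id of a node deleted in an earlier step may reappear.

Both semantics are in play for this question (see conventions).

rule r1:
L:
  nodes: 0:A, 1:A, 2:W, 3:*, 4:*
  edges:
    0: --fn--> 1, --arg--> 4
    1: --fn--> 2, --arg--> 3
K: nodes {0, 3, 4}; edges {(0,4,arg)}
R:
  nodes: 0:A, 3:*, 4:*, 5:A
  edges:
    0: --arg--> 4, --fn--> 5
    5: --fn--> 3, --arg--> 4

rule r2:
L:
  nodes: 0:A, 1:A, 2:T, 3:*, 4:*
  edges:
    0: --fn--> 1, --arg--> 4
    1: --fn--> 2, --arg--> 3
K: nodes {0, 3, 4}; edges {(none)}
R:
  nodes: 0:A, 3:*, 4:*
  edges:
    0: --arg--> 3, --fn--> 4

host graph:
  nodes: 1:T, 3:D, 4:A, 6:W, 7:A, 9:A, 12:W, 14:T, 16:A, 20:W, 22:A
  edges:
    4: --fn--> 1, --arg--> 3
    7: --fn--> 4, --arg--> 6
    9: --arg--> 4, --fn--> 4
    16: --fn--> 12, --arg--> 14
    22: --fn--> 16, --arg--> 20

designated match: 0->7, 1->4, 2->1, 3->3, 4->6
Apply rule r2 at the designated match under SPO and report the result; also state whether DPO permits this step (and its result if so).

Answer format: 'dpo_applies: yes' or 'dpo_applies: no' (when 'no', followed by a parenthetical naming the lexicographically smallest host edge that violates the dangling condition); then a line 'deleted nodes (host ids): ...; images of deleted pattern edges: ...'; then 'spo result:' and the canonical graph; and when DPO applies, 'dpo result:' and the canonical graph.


dpo_applies: no
(the rule deletes node 4, which keeps host edge (9,4,arg) outside the match image — the dangling condition fails, DPO blocks; SPO proceeds and side-deletes such edges)
deleted nodes (host ids): 1, 4; images of deleted pattern edges: (4,1,fn); (4,3,arg); (7,4,fn); (7,6,arg)
spo result:
nodes: 3:D, 6:W, 7:A, 9:A, 12:W, 14:T, 16:A, 20:W, 22:A
edges: (7,3,arg); (7,6,fn); (16,12,fn); (16,14,arg); (22,16,fn); (22,20,arg)


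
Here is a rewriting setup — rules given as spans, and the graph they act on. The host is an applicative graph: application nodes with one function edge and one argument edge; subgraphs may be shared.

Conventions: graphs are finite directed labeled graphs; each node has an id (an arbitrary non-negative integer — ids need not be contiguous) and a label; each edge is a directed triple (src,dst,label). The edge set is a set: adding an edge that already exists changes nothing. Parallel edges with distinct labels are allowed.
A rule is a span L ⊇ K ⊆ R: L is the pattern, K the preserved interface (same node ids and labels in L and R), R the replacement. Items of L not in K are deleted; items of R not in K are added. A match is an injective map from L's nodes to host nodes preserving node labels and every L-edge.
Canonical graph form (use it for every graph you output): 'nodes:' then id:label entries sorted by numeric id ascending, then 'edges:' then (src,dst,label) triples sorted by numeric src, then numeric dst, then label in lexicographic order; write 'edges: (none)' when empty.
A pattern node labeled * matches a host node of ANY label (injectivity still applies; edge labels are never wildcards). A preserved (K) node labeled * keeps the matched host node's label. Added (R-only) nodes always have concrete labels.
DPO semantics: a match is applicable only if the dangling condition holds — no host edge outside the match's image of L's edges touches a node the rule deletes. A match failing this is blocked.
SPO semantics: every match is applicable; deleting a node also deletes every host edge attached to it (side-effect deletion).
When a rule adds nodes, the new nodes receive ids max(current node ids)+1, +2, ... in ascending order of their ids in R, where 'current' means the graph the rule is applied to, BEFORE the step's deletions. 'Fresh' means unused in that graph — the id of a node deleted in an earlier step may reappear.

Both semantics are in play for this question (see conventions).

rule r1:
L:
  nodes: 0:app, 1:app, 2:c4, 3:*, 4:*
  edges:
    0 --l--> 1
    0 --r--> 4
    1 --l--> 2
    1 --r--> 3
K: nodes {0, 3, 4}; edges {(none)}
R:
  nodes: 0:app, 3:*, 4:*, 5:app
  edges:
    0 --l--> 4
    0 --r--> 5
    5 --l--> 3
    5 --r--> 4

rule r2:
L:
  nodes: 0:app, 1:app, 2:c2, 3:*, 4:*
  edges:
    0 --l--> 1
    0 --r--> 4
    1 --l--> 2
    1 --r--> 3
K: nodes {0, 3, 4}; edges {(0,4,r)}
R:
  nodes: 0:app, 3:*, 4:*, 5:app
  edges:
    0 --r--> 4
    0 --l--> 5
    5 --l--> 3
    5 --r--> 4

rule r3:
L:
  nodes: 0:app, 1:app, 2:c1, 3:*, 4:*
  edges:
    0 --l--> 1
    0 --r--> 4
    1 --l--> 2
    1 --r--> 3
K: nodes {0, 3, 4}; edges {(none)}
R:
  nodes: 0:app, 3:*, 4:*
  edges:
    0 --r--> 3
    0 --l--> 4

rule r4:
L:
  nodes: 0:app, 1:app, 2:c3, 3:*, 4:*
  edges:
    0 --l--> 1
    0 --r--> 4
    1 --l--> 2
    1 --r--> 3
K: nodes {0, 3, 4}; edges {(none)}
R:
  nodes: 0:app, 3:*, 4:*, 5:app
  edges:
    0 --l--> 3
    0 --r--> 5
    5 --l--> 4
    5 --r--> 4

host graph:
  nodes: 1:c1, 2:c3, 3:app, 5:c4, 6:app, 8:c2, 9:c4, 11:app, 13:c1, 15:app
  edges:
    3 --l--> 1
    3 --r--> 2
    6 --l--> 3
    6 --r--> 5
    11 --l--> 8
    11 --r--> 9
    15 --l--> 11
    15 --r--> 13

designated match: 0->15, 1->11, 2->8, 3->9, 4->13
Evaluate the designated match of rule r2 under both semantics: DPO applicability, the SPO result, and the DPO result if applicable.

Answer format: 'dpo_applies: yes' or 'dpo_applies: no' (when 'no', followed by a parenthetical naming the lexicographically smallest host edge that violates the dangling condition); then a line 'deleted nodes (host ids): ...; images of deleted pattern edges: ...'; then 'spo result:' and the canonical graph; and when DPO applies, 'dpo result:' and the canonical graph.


dpo_applies: yes
deleted nodes (host ids): 8, 11; images of deleted pattern edges: (11,8,l); (11,9,r); (15,11,l)
spo result:
nodes: 1:c1, 2:c3, 3:app, 5:c4, 6:app, 9:c4, 13:c1, 15:app, 16:app
edges: (3,1,l); (3,2,r); (6,3,l); (6,5,r); (15,13,r); (15,16,l); (16,9,l); (16,13,r)
dpo result:
nodes: 1:c1, 2:c3, 3:app, 5:c4, 6:app, 9:c4, 13:c1, 15:app, 16:app
edges: (3,1,l); (3,2,r); (6,3,l); (6,5,r); (15,13,r); (15,16,l); (16,9,l); (16,13,r)
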